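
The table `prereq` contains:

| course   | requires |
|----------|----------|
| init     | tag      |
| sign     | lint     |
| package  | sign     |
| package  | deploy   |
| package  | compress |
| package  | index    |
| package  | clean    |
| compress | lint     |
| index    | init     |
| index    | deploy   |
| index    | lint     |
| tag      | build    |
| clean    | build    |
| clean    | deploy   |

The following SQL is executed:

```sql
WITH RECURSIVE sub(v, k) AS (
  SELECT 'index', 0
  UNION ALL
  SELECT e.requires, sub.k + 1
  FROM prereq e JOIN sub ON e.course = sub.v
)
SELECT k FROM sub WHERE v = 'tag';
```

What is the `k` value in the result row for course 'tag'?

2

Base: (index, k=0).
Iteration 1: edges from {index} -> (deploy, k=1), (init, k=1), (lint, k=1).
Iteration 2: edges from {deploy,init,lint} -> (tag, k=2).
Iteration 3: edges from {tag} -> (build, k=3).
Iteration 4: no outgoing edges from {build}; recursion stops.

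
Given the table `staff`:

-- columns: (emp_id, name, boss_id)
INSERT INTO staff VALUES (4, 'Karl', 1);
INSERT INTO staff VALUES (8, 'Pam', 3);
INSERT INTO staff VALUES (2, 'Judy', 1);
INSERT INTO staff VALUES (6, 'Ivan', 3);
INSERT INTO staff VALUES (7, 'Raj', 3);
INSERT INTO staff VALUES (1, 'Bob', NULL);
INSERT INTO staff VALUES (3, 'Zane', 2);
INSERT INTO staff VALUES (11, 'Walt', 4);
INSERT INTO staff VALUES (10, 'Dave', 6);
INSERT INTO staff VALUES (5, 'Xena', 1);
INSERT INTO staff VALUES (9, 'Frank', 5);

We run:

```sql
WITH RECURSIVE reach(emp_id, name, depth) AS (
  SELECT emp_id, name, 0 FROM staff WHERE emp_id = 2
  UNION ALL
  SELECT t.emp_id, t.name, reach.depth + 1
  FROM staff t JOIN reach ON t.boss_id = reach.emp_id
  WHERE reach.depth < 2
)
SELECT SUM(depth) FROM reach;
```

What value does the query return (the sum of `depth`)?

Base: emp_id=2 (Judy) at depth 0.
Iteration 1: rows with boss_id in {2} -> Zane (id 3, depth 1).
Iteration 2: rows with boss_id in {3} -> Ivan (id 6, depth 2), Raj (id 7, depth 2), Pam (id 8, depth 2).
Iteration 3: depth < 2 fails for all current rows; recursion stops.
SUM(depth) = 0 + 1 + 2 + 2 + 2 = 7.

7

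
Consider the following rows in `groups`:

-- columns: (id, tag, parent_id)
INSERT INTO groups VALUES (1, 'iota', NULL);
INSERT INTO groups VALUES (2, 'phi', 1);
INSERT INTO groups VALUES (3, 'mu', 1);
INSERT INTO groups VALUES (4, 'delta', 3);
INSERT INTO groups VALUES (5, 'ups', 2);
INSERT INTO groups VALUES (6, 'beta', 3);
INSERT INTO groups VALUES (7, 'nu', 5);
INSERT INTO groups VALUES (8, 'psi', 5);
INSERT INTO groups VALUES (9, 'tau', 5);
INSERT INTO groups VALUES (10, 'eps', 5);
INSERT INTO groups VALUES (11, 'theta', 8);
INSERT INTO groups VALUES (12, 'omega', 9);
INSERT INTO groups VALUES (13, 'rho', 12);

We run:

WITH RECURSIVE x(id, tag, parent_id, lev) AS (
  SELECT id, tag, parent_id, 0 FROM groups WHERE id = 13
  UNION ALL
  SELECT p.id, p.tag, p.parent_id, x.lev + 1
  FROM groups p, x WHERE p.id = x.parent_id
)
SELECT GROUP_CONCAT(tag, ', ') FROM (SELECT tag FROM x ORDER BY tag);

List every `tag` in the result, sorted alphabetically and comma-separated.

Base: id=13 (rho), parent_id=12, lev 0.
Iteration 1: join on id=12 -> omega (id 12, parent_id=9, lev 1).
Iteration 2: join on id=9 -> tau (id 9, parent_id=5, lev 2).
Iteration 3: join on id=5 -> ups (id 5, parent_id=2, lev 3).
Iteration 4: join on id=2 -> phi (id 2, parent_id=1, lev 4).
Iteration 5: join on id=1 -> iota (id 1, parent_id=NULL, lev 5).
Iteration 6: parent_id is NULL; no match; recursion stops.

iota, omega, phi, rho, tau, ups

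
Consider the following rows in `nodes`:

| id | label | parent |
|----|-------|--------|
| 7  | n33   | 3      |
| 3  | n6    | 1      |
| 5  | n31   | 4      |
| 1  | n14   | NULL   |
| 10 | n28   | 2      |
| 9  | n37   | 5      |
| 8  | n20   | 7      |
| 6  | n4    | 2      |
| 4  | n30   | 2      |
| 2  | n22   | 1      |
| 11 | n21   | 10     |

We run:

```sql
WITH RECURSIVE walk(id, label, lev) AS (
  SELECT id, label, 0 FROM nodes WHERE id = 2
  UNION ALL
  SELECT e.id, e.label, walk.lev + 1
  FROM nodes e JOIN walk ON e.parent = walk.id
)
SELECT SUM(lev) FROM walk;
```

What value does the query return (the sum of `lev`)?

10

Base: id=2 (n22) at lev 0.
Iteration 1: rows with parent in {2} -> n30 (id 4, lev 1), n4 (id 6, lev 1), n28 (id 10, lev 1).
Iteration 2: rows with parent in {4,6,10} -> n31 (id 5, lev 2), n21 (id 11, lev 2).
Iteration 3: rows with parent in {5,11} -> n37 (id 9, lev 3).
Iteration 4: no rows with parent in {9}; recursion stops.
SUM(lev) = 0 + 1 + 1 + 1 + 2 + 2 + 3 = 10.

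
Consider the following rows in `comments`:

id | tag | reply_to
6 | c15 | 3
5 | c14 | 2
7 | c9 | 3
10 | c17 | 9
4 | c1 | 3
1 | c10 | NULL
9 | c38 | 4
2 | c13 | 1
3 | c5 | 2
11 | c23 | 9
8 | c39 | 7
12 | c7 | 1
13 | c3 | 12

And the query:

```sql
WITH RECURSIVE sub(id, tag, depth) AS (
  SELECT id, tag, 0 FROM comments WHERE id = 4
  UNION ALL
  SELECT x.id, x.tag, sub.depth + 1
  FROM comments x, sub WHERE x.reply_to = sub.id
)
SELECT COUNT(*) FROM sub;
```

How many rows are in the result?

Base: id=4 (c1) at depth 0.
Iteration 1: rows with reply_to in {4} -> c38 (id 9, depth 1).
Iteration 2: rows with reply_to in {9} -> c17 (id 10, depth 2), c23 (id 11, depth 2).
Iteration 3: no rows with reply_to in {10,11}; recursion stops.
Total rows emitted: 4.

4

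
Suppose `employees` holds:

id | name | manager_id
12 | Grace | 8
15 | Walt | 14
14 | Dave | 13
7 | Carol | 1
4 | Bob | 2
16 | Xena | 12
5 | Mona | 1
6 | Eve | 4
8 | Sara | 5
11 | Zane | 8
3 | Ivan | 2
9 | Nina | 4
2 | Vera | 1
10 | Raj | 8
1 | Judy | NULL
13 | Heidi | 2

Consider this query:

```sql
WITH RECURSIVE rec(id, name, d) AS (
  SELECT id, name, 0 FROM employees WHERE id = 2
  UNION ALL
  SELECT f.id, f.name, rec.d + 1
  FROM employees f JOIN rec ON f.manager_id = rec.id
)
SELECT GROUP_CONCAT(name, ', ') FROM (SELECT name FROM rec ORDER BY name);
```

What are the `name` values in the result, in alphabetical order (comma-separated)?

Bob, Dave, Eve, Heidi, Ivan, Nina, Vera, Walt

Base: id=2 (Vera) at d 0.
Iteration 1: rows with manager_id in {2} -> Ivan (id 3, d 1), Bob (id 4, d 1), Heidi (id 13, d 1).
Iteration 2: rows with manager_id in {3,4,13} -> Eve (id 6, d 2), Nina (id 9, d 2), Dave (id 14, d 2).
Iteration 3: rows with manager_id in {6,9,14} -> Walt (id 15, d 3).
Iteration 4: no rows with manager_id in {15}; recursion stops.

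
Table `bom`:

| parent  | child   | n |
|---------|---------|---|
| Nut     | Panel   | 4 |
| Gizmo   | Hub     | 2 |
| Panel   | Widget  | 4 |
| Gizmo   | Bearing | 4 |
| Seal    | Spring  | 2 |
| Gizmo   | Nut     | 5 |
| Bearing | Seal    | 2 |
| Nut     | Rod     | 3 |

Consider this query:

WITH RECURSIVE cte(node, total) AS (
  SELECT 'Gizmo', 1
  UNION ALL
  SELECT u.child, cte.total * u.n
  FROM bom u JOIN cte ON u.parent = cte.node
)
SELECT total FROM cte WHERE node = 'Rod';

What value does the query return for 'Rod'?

Base: (Gizmo, total=1).
Iteration 1: components of {Gizmo} -> Bearing = 1*4 = 4, Hub = 1*2 = 2, Nut = 1*5 = 5.
Iteration 2: components of {Bearing,Hub,Nut} -> Panel = 5*4 = 20, Rod = 5*3 = 15, Seal = 4*2 = 8.
Iteration 3: components of {Panel,Rod,Seal} -> Spring = 8*2 = 16, Widget = 20*4 = 80.
Iteration 4: no further components; recursion stops.

15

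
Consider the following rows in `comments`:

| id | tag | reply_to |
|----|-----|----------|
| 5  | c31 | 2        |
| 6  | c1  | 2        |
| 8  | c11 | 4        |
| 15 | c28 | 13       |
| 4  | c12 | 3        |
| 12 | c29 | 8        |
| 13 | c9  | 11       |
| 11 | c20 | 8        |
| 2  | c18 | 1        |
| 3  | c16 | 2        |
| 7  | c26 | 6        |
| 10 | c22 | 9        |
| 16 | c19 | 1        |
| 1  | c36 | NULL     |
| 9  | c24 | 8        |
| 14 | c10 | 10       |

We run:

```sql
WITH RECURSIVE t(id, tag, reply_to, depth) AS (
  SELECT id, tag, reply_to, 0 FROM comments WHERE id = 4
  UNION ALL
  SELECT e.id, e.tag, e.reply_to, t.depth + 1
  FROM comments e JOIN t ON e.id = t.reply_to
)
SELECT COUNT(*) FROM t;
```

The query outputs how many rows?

4

Base: id=4 (c12), reply_to=3, depth 0.
Iteration 1: join on id=3 -> c16 (id 3, reply_to=2, depth 1).
Iteration 2: join on id=2 -> c18 (id 2, reply_to=1, depth 2).
Iteration 3: join on id=1 -> c36 (id 1, reply_to=NULL, depth 3).
Iteration 4: reply_to is NULL; no match; recursion stops.
Total rows emitted: 4.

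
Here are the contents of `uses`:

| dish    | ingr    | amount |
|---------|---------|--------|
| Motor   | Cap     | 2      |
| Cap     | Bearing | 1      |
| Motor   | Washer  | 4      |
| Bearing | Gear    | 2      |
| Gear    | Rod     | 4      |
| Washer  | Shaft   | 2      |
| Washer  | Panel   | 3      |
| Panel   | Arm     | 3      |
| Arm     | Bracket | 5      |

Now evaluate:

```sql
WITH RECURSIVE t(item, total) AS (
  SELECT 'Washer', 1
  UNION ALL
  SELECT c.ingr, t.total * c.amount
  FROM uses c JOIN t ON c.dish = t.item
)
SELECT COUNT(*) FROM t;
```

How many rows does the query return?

Base: (Washer, total=1).
Iteration 1: components of {Washer} -> Panel = 1*3 = 3, Shaft = 1*2 = 2.
Iteration 2: components of {Panel,Shaft} -> Arm = 3*3 = 9.
Iteration 3: components of {Arm} -> Bracket = 9*5 = 45.
Iteration 4: no further components; recursion stops.
Total rows emitted: 5.

5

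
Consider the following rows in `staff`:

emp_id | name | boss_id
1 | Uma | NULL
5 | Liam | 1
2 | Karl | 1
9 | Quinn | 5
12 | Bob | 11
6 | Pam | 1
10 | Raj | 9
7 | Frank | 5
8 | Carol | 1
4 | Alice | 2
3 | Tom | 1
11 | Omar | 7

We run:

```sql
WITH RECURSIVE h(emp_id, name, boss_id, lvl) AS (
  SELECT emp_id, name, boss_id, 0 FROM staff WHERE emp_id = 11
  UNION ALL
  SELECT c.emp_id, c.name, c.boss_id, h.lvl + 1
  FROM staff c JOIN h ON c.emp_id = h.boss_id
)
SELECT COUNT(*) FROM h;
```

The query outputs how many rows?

4

Base: emp_id=11 (Omar), boss_id=7, lvl 0.
Iteration 1: join on emp_id=7 -> Frank (id 7, boss_id=5, lvl 1).
Iteration 2: join on emp_id=5 -> Liam (id 5, boss_id=1, lvl 2).
Iteration 3: join on emp_id=1 -> Uma (id 1, boss_id=NULL, lvl 3).
Iteration 4: boss_id is NULL; no match; recursion stops.
Total rows emitted: 4.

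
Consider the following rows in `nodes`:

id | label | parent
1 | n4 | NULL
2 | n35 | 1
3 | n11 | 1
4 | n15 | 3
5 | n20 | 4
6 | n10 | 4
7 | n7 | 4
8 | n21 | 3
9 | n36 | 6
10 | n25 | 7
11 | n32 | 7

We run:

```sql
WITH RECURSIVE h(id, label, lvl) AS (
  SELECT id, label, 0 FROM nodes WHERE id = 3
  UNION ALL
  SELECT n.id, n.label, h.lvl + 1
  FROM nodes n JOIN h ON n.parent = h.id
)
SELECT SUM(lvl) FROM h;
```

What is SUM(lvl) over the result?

Base: id=3 (n11) at lvl 0.
Iteration 1: rows with parent in {3} -> n15 (id 4, lvl 1), n21 (id 8, lvl 1).
Iteration 2: rows with parent in {4,8} -> n20 (id 5, lvl 2), n10 (id 6, lvl 2), n7 (id 7, lvl 2).
Iteration 3: rows with parent in {5,6,7} -> n36 (id 9, lvl 3), n25 (id 10, lvl 3), n32 (id 11, lvl 3).
Iteration 4: no rows with parent in {9,10,11}; recursion stops.
SUM(lvl) = 0 + 1 + 1 + 2 + 2 + 2 + 3 + 3 + 3 = 17.

17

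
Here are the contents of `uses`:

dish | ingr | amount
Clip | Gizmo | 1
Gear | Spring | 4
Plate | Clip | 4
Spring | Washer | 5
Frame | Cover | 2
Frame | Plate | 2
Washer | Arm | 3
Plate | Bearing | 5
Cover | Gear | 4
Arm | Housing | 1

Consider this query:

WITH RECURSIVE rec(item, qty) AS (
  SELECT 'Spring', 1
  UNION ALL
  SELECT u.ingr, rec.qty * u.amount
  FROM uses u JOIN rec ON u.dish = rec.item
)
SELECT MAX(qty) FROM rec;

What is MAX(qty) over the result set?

Base: (Spring, qty=1).
Iteration 1: components of {Spring} -> Washer = 1*5 = 5.
Iteration 2: components of {Washer} -> Arm = 5*3 = 15.
Iteration 3: components of {Arm} -> Housing = 15*1 = 15.
Iteration 4: no further components; recursion stops.
qty values: 1, 5, 15, 15; the maximum is 15.

15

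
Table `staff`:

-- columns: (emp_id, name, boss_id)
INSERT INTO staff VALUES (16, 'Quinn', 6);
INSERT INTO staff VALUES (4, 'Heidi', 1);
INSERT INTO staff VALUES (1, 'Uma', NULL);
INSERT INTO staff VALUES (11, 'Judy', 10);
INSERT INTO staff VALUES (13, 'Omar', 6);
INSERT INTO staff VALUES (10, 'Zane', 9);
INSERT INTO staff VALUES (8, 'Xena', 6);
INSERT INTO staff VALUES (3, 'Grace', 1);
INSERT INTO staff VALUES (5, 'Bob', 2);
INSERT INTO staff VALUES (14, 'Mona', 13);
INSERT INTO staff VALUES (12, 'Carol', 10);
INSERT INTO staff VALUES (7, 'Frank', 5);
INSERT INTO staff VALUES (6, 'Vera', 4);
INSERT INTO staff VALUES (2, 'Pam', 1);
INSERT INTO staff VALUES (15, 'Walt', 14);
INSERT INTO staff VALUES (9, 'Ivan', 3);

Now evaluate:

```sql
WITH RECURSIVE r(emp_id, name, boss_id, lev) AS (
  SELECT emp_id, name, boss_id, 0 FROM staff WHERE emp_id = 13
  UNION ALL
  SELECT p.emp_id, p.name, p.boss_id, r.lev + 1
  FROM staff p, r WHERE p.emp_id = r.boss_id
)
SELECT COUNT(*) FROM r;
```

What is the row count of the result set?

Base: emp_id=13 (Omar), boss_id=6, lev 0.
Iteration 1: join on emp_id=6 -> Vera (id 6, boss_id=4, lev 1).
Iteration 2: join on emp_id=4 -> Heidi (id 4, boss_id=1, lev 2).
Iteration 3: join on emp_id=1 -> Uma (id 1, boss_id=NULL, lev 3).
Iteration 4: boss_id is NULL; no match; recursion stops.
Total rows emitted: 4.

4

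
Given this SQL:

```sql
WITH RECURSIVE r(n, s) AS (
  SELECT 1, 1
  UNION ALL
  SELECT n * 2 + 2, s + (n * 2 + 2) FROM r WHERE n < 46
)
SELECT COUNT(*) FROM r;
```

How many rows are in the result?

Base: n=1, s=1.
Iteration 1: 1 < 46 holds -> n = 1 * 2 + 2 = 4, s = 1 + 4 = 5.
Iteration 2: 4 < 46 holds -> n = 4 * 2 + 2 = 10, s = 5 + 10 = 15.
Iteration 3: 10 < 46 holds -> n = 10 * 2 + 2 = 22, s = 15 + 22 = 37.
Iteration 4: 22 < 46 holds -> n = 22 * 2 + 2 = 46, s = 37 + 46 = 83.
Iteration 5: 46 < 46 fails; recursion stops.
Total rows emitted: 5.

5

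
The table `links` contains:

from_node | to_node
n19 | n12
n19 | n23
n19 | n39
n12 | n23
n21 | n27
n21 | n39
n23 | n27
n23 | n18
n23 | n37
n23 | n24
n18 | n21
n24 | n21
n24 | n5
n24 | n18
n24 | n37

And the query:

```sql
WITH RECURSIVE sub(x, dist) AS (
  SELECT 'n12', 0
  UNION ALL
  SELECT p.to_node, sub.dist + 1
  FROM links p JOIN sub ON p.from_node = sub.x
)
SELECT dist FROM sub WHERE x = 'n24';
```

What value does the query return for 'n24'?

Base: (n12, dist=0).
Iteration 1: edges from {n12} -> (n23, dist=1).
Iteration 2: edges from {n23} -> (n18, dist=2), (n24, dist=2), (n27, dist=2), (n37, dist=2).
Iteration 3: edges from {n18,n24,n27,n37} -> (n18, dist=3), (n21, dist=3) x2, (n37, dist=3), (n5, dist=3). [UNION ALL keeps all 5 new rows, including repeats]
Iteration 4: edges from {n18,n21,n37,n5} -> (n21, dist=4), (n27, dist=4) x2, (n39, dist=4) x2. [UNION ALL keeps all 5 new rows, including repeats]
Iteration 5: edges from {n21,n27,n39} -> (n27, dist=5), (n39, dist=5).
Iteration 6: no outgoing edges from {n27,n39}; recursion stops.

2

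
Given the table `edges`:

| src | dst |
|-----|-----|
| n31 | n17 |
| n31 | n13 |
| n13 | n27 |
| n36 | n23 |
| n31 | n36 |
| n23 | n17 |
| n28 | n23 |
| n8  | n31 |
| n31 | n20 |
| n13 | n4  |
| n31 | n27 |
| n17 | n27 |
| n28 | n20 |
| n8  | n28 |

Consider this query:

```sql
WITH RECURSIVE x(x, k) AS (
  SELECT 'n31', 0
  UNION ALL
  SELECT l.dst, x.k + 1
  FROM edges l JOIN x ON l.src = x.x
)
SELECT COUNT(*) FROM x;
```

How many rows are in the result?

12

Base: (n31, k=0).
Iteration 1: edges from {n31} -> (n13, k=1), (n17, k=1), (n20, k=1), (n27, k=1), (n36, k=1).
Iteration 2: edges from {n13,n17,n20,n27,n36} -> (n23, k=2), (n27, k=2) x2, (n4, k=2). [UNION ALL keeps all 4 new rows, including repeats]
Iteration 3: edges from {n23,n27,n4} -> (n17, k=3).
Iteration 4: edges from {n17} -> (n27, k=4).
Iteration 5: no outgoing edges from {n27}; recursion stops.
Total rows emitted: 12.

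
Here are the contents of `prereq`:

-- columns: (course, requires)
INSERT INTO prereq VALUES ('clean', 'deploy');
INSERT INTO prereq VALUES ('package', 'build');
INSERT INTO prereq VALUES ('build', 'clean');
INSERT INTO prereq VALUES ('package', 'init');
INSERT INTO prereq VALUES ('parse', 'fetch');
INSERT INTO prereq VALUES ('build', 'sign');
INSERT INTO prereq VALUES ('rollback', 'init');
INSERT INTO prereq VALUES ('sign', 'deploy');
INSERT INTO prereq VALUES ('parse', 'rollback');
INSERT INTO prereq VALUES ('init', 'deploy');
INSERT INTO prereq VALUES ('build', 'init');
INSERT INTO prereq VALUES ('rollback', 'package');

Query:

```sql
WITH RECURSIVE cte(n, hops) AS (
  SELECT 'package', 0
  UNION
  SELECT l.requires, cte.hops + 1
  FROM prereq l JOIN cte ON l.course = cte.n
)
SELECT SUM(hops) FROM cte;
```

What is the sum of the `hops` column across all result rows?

13

Base: (package, hops=0).
Iteration 1: edges from {package} -> (build, hops=1), (init, hops=1).
Iteration 2: edges from {build,init} -> (clean, hops=2), (deploy, hops=2), (init, hops=2), (sign, hops=2).
Iteration 3: edges from {clean,deploy,init,sign} -> (deploy, hops=3). [UNION drops 2 duplicate row(s)]
Iteration 4: no outgoing edges from {deploy}; recursion stops.
SUM(hops) = 0 + 1 + 1 + 2 + 2 + 2 + 2 + 3 = 13.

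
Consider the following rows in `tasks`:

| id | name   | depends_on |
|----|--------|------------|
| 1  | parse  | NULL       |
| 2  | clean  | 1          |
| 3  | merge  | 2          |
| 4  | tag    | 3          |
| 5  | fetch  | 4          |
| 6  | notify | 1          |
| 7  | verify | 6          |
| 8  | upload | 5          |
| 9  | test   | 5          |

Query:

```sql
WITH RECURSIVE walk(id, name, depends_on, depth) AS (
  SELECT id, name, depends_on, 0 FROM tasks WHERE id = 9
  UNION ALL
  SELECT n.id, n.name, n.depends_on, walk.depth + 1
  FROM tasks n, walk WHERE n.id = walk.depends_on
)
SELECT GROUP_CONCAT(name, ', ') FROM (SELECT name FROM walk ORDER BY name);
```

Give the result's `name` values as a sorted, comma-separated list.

Base: id=9 (test), depends_on=5, depth 0.
Iteration 1: join on id=5 -> fetch (id 5, depends_on=4, depth 1).
Iteration 2: join on id=4 -> tag (id 4, depends_on=3, depth 2).
Iteration 3: join on id=3 -> merge (id 3, depends_on=2, depth 3).
Iteration 4: join on id=2 -> clean (id 2, depends_on=1, depth 4).
Iteration 5: join on id=1 -> parse (id 1, depends_on=NULL, depth 5).
Iteration 6: depends_on is NULL; no match; recursion stops.

clean, fetch, merge, parse, tag, test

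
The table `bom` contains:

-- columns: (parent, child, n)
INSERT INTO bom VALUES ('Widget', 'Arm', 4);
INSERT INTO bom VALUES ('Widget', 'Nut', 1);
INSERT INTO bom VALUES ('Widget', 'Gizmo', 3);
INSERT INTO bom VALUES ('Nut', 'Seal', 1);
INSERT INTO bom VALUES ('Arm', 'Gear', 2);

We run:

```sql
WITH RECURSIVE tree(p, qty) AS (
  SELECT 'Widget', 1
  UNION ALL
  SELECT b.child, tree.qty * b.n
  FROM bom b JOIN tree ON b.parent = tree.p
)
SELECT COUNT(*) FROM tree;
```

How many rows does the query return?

6

Base: (Widget, qty=1).
Iteration 1: components of {Widget} -> Arm = 1*4 = 4, Gizmo = 1*3 = 3, Nut = 1*1 = 1.
Iteration 2: components of {Arm,Gizmo,Nut} -> Gear = 4*2 = 8, Seal = 1*1 = 1.
Iteration 3: no further components; recursion stops.
Total rows emitted: 6.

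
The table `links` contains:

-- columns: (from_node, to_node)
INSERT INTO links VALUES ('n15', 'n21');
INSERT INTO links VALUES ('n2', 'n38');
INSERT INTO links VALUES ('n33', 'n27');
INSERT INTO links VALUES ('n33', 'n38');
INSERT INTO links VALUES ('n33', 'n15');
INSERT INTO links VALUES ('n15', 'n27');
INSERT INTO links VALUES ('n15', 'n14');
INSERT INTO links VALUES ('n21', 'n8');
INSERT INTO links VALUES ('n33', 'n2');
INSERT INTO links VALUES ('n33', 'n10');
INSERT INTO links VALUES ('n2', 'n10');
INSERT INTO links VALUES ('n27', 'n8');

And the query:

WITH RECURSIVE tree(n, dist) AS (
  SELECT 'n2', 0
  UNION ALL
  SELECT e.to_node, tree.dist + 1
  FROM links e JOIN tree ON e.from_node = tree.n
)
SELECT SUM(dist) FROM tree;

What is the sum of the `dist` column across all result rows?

Base: (n2, dist=0).
Iteration 1: edges from {n2} -> (n10, dist=1), (n38, dist=1).
Iteration 2: no outgoing edges from {n10,n38}; recursion stops.
SUM(dist) = 0 + 1 + 1 = 2.

2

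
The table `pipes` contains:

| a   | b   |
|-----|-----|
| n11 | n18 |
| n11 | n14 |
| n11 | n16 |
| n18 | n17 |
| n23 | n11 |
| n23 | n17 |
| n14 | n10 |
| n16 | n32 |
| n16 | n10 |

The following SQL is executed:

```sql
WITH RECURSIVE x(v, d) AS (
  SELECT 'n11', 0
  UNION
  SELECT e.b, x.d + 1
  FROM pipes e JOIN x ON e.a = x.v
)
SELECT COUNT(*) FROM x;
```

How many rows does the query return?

7

Base: (n11, d=0).
Iteration 1: edges from {n11} -> (n14, d=1), (n16, d=1), (n18, d=1).
Iteration 2: edges from {n14,n16,n18} -> (n10, d=2), (n17, d=2), (n32, d=2). [UNION drops 1 duplicate row(s)]
Iteration 3: no outgoing edges from {n10,n17,n32}; recursion stops.
Total rows emitted: 7.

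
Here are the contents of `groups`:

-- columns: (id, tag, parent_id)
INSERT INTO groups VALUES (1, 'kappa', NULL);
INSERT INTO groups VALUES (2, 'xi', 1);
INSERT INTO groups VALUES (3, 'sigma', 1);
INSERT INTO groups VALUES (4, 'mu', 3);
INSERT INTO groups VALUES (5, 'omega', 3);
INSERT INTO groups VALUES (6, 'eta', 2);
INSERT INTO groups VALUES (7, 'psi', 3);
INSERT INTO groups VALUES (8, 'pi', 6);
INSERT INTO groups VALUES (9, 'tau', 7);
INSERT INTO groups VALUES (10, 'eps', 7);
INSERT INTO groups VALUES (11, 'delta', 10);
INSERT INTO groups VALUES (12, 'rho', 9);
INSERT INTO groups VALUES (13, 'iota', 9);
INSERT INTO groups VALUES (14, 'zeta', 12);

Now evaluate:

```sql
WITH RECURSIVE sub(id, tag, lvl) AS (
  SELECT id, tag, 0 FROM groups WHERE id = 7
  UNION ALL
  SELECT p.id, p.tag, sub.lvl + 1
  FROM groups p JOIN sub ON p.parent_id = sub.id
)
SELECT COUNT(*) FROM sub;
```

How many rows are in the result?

7

Base: id=7 (psi) at lvl 0.
Iteration 1: rows with parent_id in {7} -> tau (id 9, lvl 1), eps (id 10, lvl 1).
Iteration 2: rows with parent_id in {9,10} -> delta (id 11, lvl 2), rho (id 12, lvl 2), iota (id 13, lvl 2).
Iteration 3: rows with parent_id in {11,12,13} -> zeta (id 14, lvl 3).
Iteration 4: no rows with parent_id in {14}; recursion stops.
Total rows emitted: 7.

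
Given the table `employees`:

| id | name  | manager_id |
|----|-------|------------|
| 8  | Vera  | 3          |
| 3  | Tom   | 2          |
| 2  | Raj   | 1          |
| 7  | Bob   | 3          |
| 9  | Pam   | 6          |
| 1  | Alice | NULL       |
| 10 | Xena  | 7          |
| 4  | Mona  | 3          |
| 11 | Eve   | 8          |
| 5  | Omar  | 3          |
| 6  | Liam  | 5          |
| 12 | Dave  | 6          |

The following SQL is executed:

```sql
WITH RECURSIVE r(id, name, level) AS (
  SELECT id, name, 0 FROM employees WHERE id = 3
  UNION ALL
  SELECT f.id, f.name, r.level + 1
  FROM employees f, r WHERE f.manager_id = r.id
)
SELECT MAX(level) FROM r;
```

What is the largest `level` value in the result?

3

Base: id=3 (Tom) at level 0.
Iteration 1: rows with manager_id in {3} -> Mona (id 4, level 1), Omar (id 5, level 1), Bob (id 7, level 1), Vera (id 8, level 1).
Iteration 2: rows with manager_id in {4,5,7,8} -> Liam (id 6, level 2), Xena (id 10, level 2), Eve (id 11, level 2).
Iteration 3: rows with manager_id in {6,10,11} -> Pam (id 9, level 3), Dave (id 12, level 3).
Iteration 4: no rows with manager_id in {9,12}; recursion stops.
level values: 0, 1, 1, 1, 1, 2, 2, 2, 3, 3; the maximum is 3.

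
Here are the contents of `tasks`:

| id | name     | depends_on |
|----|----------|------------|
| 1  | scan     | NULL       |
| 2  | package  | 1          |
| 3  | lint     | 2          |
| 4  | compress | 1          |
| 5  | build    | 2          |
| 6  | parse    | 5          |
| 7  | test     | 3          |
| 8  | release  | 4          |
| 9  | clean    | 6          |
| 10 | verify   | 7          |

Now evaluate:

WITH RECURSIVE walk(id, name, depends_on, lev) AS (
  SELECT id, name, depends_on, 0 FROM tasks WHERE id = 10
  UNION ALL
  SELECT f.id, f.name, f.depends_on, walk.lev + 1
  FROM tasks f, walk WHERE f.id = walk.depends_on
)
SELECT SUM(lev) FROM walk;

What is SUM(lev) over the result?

10

Base: id=10 (verify), depends_on=7, lev 0.
Iteration 1: join on id=7 -> test (id 7, depends_on=3, lev 1).
Iteration 2: join on id=3 -> lint (id 3, depends_on=2, lev 2).
Iteration 3: join on id=2 -> package (id 2, depends_on=1, lev 3).
Iteration 4: join on id=1 -> scan (id 1, depends_on=NULL, lev 4).
Iteration 5: depends_on is NULL; no match; recursion stops.
SUM(lev) = 0 + 1 + 2 + 3 + 4 = 10.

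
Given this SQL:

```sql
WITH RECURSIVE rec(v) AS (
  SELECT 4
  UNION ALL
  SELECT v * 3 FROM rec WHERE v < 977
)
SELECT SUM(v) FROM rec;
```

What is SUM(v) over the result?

Base: v=4.
Iteration 1: 4 < 977 holds -> v = 4 * 3 = 12.
Iteration 2: 12 < 977 holds -> v = 12 * 3 = 36.
Iteration 3: 36 < 977 holds -> v = 36 * 3 = 108.
Iteration 4: 108 < 977 holds -> v = 108 * 3 = 324.
Iteration 5: 324 < 977 holds -> v = 324 * 3 = 972.
Iteration 6: 972 < 977 holds -> v = 972 * 3 = 2916.
Iteration 7: 2916 < 977 fails; recursion stops.
SUM(v) = 4 + 12 + 36 + 108 + 324 + 972 + 2916 = 4372.

4372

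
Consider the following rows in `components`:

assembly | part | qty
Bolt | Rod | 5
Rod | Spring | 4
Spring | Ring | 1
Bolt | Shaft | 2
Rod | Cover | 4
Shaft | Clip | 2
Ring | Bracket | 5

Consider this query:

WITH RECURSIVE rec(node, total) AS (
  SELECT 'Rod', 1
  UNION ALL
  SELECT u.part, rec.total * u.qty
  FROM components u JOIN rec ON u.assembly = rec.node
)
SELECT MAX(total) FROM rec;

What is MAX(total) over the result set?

20

Base: (Rod, total=1).
Iteration 1: components of {Rod} -> Cover = 1*4 = 4, Spring = 1*4 = 4.
Iteration 2: components of {Cover,Spring} -> Ring = 4*1 = 4.
Iteration 3: components of {Ring} -> Bracket = 4*5 = 20.
Iteration 4: no further components; recursion stops.
total values: 1, 4, 4, 4, 20; the maximum is 20.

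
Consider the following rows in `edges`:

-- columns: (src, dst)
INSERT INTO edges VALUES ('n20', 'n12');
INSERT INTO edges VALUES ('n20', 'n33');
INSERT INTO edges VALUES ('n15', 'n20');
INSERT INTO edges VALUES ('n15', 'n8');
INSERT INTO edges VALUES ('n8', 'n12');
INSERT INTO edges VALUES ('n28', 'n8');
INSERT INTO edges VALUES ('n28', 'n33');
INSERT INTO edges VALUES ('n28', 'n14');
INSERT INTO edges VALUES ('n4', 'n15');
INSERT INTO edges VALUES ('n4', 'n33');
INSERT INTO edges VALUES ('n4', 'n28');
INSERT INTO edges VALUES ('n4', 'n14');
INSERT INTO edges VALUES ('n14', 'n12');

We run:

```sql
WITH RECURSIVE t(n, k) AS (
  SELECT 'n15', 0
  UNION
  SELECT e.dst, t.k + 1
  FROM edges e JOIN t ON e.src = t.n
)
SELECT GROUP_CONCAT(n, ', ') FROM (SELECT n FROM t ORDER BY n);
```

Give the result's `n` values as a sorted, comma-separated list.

Base: (n15, k=0).
Iteration 1: edges from {n15} -> (n20, k=1), (n8, k=1).
Iteration 2: edges from {n20,n8} -> (n12, k=2), (n33, k=2). [UNION drops 1 duplicate row(s)]
Iteration 3: no outgoing edges from {n12,n33}; recursion stops.

n12, n15, n20, n33, n8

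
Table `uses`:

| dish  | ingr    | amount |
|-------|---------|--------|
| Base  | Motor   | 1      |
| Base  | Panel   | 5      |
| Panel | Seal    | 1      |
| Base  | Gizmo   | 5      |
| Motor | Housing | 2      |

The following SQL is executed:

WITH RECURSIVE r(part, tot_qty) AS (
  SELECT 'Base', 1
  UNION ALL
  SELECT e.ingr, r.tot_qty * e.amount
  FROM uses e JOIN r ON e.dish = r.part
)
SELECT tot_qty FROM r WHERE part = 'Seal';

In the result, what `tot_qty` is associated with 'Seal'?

Base: (Base, tot_qty=1).
Iteration 1: components of {Base} -> Gizmo = 1*5 = 5, Motor = 1*1 = 1, Panel = 1*5 = 5.
Iteration 2: components of {Gizmo,Motor,Panel} -> Housing = 1*2 = 2, Seal = 5*1 = 5.
Iteration 3: no further components; recursion stops.

5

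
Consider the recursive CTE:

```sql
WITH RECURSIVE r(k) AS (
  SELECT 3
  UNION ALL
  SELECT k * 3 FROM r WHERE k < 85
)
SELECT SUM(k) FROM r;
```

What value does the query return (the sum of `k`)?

363

Base: k=3.
Iteration 1: 3 < 85 holds -> k = 3 * 3 = 9.
Iteration 2: 9 < 85 holds -> k = 9 * 3 = 27.
Iteration 3: 27 < 85 holds -> k = 27 * 3 = 81.
Iteration 4: 81 < 85 holds -> k = 81 * 3 = 243.
Iteration 5: 243 < 85 fails; recursion stops.
SUM(k) = 3 + 9 + 27 + 81 + 243 = 363.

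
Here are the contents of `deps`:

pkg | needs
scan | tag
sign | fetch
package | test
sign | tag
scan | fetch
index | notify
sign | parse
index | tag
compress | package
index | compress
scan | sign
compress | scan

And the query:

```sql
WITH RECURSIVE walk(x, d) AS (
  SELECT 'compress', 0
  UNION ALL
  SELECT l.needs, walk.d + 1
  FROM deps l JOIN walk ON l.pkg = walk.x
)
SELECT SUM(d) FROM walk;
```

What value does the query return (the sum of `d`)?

Base: (compress, d=0).
Iteration 1: edges from {compress} -> (package, d=1), (scan, d=1).
Iteration 2: edges from {package,scan} -> (fetch, d=2), (sign, d=2), (tag, d=2), (test, d=2).
Iteration 3: edges from {fetch,sign,tag,test} -> (fetch, d=3), (parse, d=3), (tag, d=3).
Iteration 4: no outgoing edges from {fetch,parse,tag}; recursion stops.
SUM(d) = 0 + 1 + 1 + 2 + 2 + 2 + 2 + 3 + 3 + 3 = 19.

19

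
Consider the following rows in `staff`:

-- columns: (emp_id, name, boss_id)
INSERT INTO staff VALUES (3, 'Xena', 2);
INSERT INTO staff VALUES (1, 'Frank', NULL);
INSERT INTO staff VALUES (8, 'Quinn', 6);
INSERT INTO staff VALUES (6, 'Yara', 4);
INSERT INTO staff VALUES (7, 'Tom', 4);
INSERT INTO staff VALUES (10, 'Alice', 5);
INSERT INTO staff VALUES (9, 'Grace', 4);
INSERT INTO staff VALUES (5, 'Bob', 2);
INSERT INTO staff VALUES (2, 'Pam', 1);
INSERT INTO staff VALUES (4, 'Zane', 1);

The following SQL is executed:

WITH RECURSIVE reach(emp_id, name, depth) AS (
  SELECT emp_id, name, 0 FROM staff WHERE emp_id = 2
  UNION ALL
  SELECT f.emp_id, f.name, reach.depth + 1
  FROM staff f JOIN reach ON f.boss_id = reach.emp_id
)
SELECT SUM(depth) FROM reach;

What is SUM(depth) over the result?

Base: emp_id=2 (Pam) at depth 0.
Iteration 1: rows with boss_id in {2} -> Xena (id 3, depth 1), Bob (id 5, depth 1).
Iteration 2: rows with boss_id in {3,5} -> Alice (id 10, depth 2).
Iteration 3: no rows with boss_id in {10}; recursion stops.
SUM(depth) = 0 + 1 + 1 + 2 = 4.

4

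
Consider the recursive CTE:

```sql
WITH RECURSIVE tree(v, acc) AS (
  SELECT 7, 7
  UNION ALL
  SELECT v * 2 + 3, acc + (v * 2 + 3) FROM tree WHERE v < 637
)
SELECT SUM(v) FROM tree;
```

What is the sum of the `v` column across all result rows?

Base: v=7, acc=7.
Iteration 1: 7 < 637 holds -> v = 7 * 2 + 3 = 17, acc = 7 + 17 = 24.
Iteration 2: 17 < 637 holds -> v = 17 * 2 + 3 = 37, acc = 24 + 37 = 61.
Iteration 3: 37 < 637 holds -> v = 37 * 2 + 3 = 77, acc = 61 + 77 = 138.
Iteration 4: 77 < 637 holds -> v = 77 * 2 + 3 = 157, acc = 138 + 157 = 295.
Iteration 5: 157 < 637 holds -> v = 157 * 2 + 3 = 317, acc = 295 + 317 = 612.
Iteration 6: 317 < 637 holds -> v = 317 * 2 + 3 = 637, acc = 612 + 637 = 1249.
Iteration 7: 637 < 637 fails; recursion stops.
SUM(v) = 7 + 17 + 37 + 77 + 157 + 317 + 637 = 1249.

1249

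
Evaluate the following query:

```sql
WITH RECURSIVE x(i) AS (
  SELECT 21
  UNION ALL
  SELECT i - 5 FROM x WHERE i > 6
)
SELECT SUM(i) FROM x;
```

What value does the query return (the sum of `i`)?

Base: i=21.
Iteration 1: 21 > 6 holds -> i = 21 - 5 = 16.
Iteration 2: 16 > 6 holds -> i = 16 - 5 = 11.
Iteration 3: 11 > 6 holds -> i = 11 - 5 = 6.
Iteration 4: 6 > 6 fails; recursion stops.
SUM(i) = 21 + 16 + 11 + 6 = 54.

54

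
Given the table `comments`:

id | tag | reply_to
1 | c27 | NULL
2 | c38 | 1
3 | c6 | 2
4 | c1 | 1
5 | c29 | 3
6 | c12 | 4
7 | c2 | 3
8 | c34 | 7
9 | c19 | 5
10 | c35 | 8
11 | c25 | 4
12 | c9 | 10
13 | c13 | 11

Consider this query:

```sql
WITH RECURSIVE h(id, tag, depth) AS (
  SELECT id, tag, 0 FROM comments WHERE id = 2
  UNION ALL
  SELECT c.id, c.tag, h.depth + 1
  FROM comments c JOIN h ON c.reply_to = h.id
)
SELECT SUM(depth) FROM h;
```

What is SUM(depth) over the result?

20

Base: id=2 (c38) at depth 0.
Iteration 1: rows with reply_to in {2} -> c6 (id 3, depth 1).
Iteration 2: rows with reply_to in {3} -> c29 (id 5, depth 2), c2 (id 7, depth 2).
Iteration 3: rows with reply_to in {5,7} -> c34 (id 8, depth 3), c19 (id 9, depth 3).
Iteration 4: rows with reply_to in {8,9} -> c35 (id 10, depth 4).
Iteration 5: rows with reply_to in {10} -> c9 (id 12, depth 5).
Iteration 6: no rows with reply_to in {12}; recursion stops.
SUM(depth) = 0 + 1 + 2 + 2 + 3 + 3 + 4 + 5 = 20.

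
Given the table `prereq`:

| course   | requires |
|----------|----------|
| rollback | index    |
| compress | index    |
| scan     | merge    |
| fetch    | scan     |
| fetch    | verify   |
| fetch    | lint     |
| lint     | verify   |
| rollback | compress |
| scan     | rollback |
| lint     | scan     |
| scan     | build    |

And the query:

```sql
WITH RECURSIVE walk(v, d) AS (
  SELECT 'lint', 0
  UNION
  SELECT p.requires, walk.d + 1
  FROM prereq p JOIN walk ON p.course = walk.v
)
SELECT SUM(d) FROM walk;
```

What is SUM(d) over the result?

18

Base: (lint, d=0).
Iteration 1: edges from {lint} -> (scan, d=1), (verify, d=1).
Iteration 2: edges from {scan,verify} -> (build, d=2), (merge, d=2), (rollback, d=2).
Iteration 3: edges from {build,merge,rollback} -> (compress, d=3), (index, d=3).
Iteration 4: edges from {compress,index} -> (index, d=4).
Iteration 5: no outgoing edges from {index}; recursion stops.
SUM(d) = 0 + 1 + 1 + 2 + 2 + 2 + 3 + 3 + 4 = 18.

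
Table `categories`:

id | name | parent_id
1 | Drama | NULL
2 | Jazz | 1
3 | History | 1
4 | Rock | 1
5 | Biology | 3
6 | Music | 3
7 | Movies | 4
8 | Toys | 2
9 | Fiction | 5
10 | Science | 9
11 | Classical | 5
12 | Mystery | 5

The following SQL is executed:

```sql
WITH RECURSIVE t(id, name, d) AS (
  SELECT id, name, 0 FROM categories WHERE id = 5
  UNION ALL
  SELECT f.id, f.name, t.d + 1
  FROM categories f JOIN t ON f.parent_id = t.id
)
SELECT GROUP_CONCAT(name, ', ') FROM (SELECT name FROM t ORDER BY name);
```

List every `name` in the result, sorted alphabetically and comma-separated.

Biology, Classical, Fiction, Mystery, Science

Base: id=5 (Biology) at d 0.
Iteration 1: rows with parent_id in {5} -> Fiction (id 9, d 1), Classical (id 11, d 1), Mystery (id 12, d 1).
Iteration 2: rows with parent_id in {9,11,12} -> Science (id 10, d 2).
Iteration 3: no rows with parent_id in {10}; recursion stops.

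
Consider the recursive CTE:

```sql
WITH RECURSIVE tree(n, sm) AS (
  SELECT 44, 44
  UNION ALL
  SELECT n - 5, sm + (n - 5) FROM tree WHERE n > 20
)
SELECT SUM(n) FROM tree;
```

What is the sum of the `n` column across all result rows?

189

Base: n=44, sm=44.
Iteration 1: 44 > 20 holds -> n = 44 - 5 = 39, sm = 44 + 39 = 83.
Iteration 2: 39 > 20 holds -> n = 39 - 5 = 34, sm = 83 + 34 = 117.
Iteration 3: 34 > 20 holds -> n = 34 - 5 = 29, sm = 117 + 29 = 146.
Iteration 4: 29 > 20 holds -> n = 29 - 5 = 24, sm = 146 + 24 = 170.
Iteration 5: 24 > 20 holds -> n = 24 - 5 = 19, sm = 170 + 19 = 189.
Iteration 6: 19 > 20 fails; recursion stops.
SUM(n) = 44 + 39 + 34 + 29 + 24 + 19 = 189.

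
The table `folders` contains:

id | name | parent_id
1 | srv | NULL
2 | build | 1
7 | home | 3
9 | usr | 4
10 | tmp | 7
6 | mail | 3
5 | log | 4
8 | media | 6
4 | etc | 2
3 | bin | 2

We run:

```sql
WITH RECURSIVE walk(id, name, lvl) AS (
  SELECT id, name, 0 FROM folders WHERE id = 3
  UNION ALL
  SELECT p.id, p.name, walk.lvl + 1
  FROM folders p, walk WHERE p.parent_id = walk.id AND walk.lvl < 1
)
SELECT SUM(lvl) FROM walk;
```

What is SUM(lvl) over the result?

Base: id=3 (bin) at lvl 0.
Iteration 1: rows with parent_id in {3} -> mail (id 6, lvl 1), home (id 7, lvl 1).
Iteration 2: lvl < 1 fails for all current rows; recursion stops.
SUM(lvl) = 0 + 1 + 1 = 2.

2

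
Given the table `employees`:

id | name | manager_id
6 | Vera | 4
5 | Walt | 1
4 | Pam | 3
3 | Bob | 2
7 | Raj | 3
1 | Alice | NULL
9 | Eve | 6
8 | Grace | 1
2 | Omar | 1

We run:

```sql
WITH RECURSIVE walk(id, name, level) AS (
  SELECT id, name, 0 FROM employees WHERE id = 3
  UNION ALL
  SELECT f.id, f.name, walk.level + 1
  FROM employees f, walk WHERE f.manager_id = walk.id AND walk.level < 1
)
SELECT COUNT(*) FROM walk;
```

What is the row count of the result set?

3

Base: id=3 (Bob) at level 0.
Iteration 1: rows with manager_id in {3} -> Pam (id 4, level 1), Raj (id 7, level 1).
Iteration 2: level < 1 fails for all current rows; recursion stops.
Total rows emitted: 3.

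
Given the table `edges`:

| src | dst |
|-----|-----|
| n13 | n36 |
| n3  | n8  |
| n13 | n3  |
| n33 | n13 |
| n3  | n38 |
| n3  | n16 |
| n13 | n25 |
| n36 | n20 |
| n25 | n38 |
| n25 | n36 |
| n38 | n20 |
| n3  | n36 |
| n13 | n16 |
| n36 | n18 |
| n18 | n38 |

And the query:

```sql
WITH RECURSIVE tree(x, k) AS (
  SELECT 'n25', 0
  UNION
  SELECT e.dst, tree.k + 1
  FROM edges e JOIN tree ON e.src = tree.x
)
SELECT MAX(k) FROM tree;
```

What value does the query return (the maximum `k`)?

4

Base: (n25, k=0).
Iteration 1: edges from {n25} -> (n36, k=1), (n38, k=1).
Iteration 2: edges from {n36,n38} -> (n18, k=2), (n20, k=2). [UNION drops 1 duplicate row(s)]
Iteration 3: edges from {n18,n20} -> (n38, k=3).
Iteration 4: edges from {n38} -> (n20, k=4).
Iteration 5: no outgoing edges from {n20}; recursion stops.
k values: 0, 1, 1, 2, 2, 3, 4; the maximum is 4.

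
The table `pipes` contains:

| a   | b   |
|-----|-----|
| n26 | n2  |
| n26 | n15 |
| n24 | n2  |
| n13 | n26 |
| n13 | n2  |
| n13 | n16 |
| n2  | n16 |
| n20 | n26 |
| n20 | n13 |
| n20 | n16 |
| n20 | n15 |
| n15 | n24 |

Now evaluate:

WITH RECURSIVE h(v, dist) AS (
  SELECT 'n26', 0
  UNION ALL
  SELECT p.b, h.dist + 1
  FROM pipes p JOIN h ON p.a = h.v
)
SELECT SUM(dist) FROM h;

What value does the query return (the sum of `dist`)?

Base: (n26, dist=0).
Iteration 1: edges from {n26} -> (n15, dist=1), (n2, dist=1).
Iteration 2: edges from {n15,n2} -> (n16, dist=2), (n24, dist=2).
Iteration 3: edges from {n16,n24} -> (n2, dist=3).
Iteration 4: edges from {n2} -> (n16, dist=4).
Iteration 5: no outgoing edges from {n16}; recursion stops.
SUM(dist) = 0 + 1 + 1 + 2 + 2 + 3 + 4 = 13.

13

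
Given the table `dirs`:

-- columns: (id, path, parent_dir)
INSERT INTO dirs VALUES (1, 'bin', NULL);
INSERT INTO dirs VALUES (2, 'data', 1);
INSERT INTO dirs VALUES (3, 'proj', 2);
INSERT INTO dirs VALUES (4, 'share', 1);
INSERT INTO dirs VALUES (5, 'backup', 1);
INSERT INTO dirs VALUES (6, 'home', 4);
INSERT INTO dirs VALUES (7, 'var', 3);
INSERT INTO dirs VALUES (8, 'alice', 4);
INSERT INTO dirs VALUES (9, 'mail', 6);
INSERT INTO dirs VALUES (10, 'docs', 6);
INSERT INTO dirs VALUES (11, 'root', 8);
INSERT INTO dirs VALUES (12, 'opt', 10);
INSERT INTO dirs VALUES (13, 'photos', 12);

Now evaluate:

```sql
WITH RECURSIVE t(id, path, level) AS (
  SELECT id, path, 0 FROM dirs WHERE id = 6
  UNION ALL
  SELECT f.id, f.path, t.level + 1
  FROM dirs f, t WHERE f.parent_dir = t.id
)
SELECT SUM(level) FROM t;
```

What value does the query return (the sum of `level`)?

7

Base: id=6 (home) at level 0.
Iteration 1: rows with parent_dir in {6} -> mail (id 9, level 1), docs (id 10, level 1).
Iteration 2: rows with parent_dir in {9,10} -> opt (id 12, level 2).
Iteration 3: rows with parent_dir in {12} -> photos (id 13, level 3).
Iteration 4: no rows with parent_dir in {13}; recursion stops.
SUM(level) = 0 + 1 + 1 + 2 + 3 = 7.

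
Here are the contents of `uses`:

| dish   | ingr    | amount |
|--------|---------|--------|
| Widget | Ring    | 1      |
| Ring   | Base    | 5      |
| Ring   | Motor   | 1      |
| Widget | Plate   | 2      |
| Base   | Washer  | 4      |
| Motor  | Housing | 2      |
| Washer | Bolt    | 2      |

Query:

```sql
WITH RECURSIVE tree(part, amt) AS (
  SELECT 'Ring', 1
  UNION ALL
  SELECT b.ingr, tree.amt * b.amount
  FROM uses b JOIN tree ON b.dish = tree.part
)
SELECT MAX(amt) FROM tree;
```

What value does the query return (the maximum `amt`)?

Base: (Ring, amt=1).
Iteration 1: components of {Ring} -> Base = 1*5 = 5, Motor = 1*1 = 1.
Iteration 2: components of {Base,Motor} -> Housing = 1*2 = 2, Washer = 5*4 = 20.
Iteration 3: components of {Housing,Washer} -> Bolt = 20*2 = 40.
Iteration 4: no further components; recursion stops.
amt values: 1, 5, 1, 20, 2, 40; the maximum is 40.

40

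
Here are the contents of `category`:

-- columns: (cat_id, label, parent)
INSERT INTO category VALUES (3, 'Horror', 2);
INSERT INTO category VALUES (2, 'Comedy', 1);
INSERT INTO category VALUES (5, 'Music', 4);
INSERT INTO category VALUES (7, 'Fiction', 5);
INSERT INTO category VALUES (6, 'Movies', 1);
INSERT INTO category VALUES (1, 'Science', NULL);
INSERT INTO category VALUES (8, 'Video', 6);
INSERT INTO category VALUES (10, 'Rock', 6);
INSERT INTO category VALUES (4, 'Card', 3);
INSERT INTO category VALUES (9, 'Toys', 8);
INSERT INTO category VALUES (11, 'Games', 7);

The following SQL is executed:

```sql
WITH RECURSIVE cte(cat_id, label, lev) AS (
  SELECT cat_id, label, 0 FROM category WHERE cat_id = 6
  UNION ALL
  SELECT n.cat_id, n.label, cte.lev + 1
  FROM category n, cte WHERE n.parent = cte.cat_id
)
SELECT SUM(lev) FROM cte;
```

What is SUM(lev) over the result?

4

Base: cat_id=6 (Movies) at lev 0.
Iteration 1: rows with parent in {6} -> Video (id 8, lev 1), Rock (id 10, lev 1).
Iteration 2: rows with parent in {8,10} -> Toys (id 9, lev 2).
Iteration 3: no rows with parent in {9}; recursion stops.
SUM(lev) = 0 + 1 + 1 + 2 = 4.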